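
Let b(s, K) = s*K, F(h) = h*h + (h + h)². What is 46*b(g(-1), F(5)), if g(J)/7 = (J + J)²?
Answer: 161000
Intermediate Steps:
g(J) = 28*J² (g(J) = 7*(J + J)² = 7*(2*J)² = 7*(4*J²) = 28*J²)
F(h) = 5*h² (F(h) = h² + (2*h)² = h² + 4*h² = 5*h²)
b(s, K) = K*s
46*b(g(-1), F(5)) = 46*((5*5²)*(28*(-1)²)) = 46*((5*25)*(28*1)) = 46*(125*28) = 46*3500 = 161000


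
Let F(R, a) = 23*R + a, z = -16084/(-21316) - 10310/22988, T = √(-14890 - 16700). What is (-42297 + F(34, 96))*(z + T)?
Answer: -110922324543/8750218 - 372771*I*√390 ≈ -12677.0 - 7.3616e+6*I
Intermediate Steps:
T = 9*I*√390 (T = √(-31590) = 9*I*√390 ≈ 177.74*I)
z = 18746379/61251526 (z = -16084*(-1/21316) - 10310*1/22988 = 4021/5329 - 5155/11494 = 18746379/61251526 ≈ 0.30606)
F(R, a) = a + 23*R
(-42297 + F(34, 96))*(z + T) = (-42297 + (96 + 23*34))*(18746379/61251526 + 9*I*√390) = (-42297 + (96 + 782))*(18746379/61251526 + 9*I*√390) = (-42297 + 878)*(18746379/61251526 + 9*I*√390) = -41419*(18746379/61251526 + 9*I*√390) = -110922324543/8750218 - 372771*I*√390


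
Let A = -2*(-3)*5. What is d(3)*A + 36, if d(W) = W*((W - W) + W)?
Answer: 306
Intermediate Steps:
A = 30 (A = 6*5 = 30)
d(W) = W**2 (d(W) = W*(0 + W) = W*W = W**2)
d(3)*A + 36 = 3**2*30 + 36 = 9*30 + 36 = 270 + 36 = 306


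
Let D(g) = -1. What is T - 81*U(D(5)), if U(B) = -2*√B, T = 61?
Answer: 61 + 162*I ≈ 61.0 + 162.0*I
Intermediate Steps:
T - 81*U(D(5)) = 61 - (-162)*√(-1) = 61 - (-162)*I = 61 + 162*I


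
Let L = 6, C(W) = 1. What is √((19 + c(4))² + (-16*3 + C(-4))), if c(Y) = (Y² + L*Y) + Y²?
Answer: √5578 ≈ 74.686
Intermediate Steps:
c(Y) = 2*Y² + 6*Y (c(Y) = (Y² + 6*Y) + Y² = 2*Y² + 6*Y)
√((19 + c(4))² + (-16*3 + C(-4))) = √((19 + 2*4*(3 + 4))² + (-16*3 + 1)) = √((19 + 2*4*7)² + (-48 + 1)) = √((19 + 56)² - 47) = √(75² - 47) = √(5625 - 47) = √5578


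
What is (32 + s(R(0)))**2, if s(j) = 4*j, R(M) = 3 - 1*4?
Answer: 784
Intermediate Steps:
R(M) = -1 (R(M) = 3 - 4 = -1)
(32 + s(R(0)))**2 = (32 + 4*(-1))**2 = (32 - 4)**2 = 28**2 = 784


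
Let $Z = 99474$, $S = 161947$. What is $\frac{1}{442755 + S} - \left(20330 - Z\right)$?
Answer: $\frac{47858535089}{604702} \approx 79144.0$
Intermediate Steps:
$\frac{1}{442755 + S} - \left(20330 - Z\right) = \frac{1}{442755 + 161947} - \left(20330 - 99474\right) = \frac{1}{604702} - \left(20330 - 99474\right) = \frac{1}{604702} - -79144 = \frac{1}{604702} + 79144 = \frac{47858535089}{604702}$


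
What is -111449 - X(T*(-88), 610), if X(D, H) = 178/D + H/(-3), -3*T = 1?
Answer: -14685229/132 ≈ -1.1125e+5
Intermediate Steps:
T = -⅓ (T = -⅓*1 = -⅓ ≈ -0.33333)
X(D, H) = 178/D - H/3 (X(D, H) = 178/D + H*(-⅓) = 178/D - H/3)
-111449 - X(T*(-88), 610) = -111449 - (178/((-⅓*(-88))) - ⅓*610) = -111449 - (178/(88/3) - 610/3) = -111449 - (178*(3/88) - 610/3) = -111449 - (267/44 - 610/3) = -111449 - 1*(-26039/132) = -111449 + 26039/132 = -14685229/132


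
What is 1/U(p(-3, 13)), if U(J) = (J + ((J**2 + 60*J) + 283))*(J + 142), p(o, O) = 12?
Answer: 1/178486 ≈ 5.6027e-6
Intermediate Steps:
U(J) = (142 + J)*(283 + J**2 + 61*J) (U(J) = (J + (283 + J**2 + 60*J))*(142 + J) = (283 + J**2 + 61*J)*(142 + J) = (142 + J)*(283 + J**2 + 61*J))
1/U(p(-3, 13)) = 1/(40186 + 12**3 + 203*12**2 + 8945*12) = 1/(40186 + 1728 + 203*144 + 107340) = 1/(40186 + 1728 + 29232 + 107340) = 1/178486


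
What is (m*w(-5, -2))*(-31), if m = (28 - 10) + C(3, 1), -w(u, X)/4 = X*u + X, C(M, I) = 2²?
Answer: 21824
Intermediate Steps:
C(M, I) = 4
w(u, X) = -4*X - 4*X*u (w(u, X) = -4*(X*u + X) = -4*(X + X*u) = -4*X - 4*X*u)
m = 22 (m = (28 - 10) + 4 = 18 + 4 = 22)
(m*w(-5, -2))*(-31) = (22*(-4*(-2)*(1 - 5)))*(-31) = (22*(-4*(-2)*(-4)))*(-31) = (22*(-32))*(-31) = -704*(-31) = 21824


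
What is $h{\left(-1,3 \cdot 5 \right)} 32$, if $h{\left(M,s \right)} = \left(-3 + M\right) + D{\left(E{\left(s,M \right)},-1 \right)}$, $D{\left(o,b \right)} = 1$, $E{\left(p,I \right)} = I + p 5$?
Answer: $-96$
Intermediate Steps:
$E{\left(p,I \right)} = I + 5 p$
$h{\left(M,s \right)} = -2 + M$ ($h{\left(M,s \right)} = \left(-3 + M\right) + 1 = -2 + M$)
$h{\left(-1,3 \cdot 5 \right)} 32 = \left(-2 - 1\right) 32 = \left(-3\right) 32 = -96$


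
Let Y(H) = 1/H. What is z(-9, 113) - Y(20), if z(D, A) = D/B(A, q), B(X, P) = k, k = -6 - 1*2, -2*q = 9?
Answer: 43/40 ≈ 1.0750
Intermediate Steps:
q = -9/2 (q = -½*9 = -9/2 ≈ -4.5000)
k = -8 (k = -6 - 2 = -8)
B(X, P) = -8
z(D, A) = -D/8 (z(D, A) = D/(-8) = D*(-⅛) = -D/8)
z(-9, 113) - Y(20) = -⅛*(-9) - 1/20 = 9/8 - 1*1/20 = 9/8 - 1/20 = 43/40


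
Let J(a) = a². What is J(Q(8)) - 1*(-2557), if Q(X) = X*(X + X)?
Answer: 18941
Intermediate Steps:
Q(X) = 2*X² (Q(X) = X*(2*X) = 2*X²)
J(Q(8)) - 1*(-2557) = (2*8²)² - 1*(-2557) = (2*64)² + 2557 = 128² + 2557 = 16384 + 2557 = 18941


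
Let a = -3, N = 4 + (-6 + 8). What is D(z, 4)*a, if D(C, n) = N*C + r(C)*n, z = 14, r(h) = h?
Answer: -420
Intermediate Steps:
N = 6 (N = 4 + 2 = 6)
D(C, n) = 6*C + C*n
D(z, 4)*a = (14*(6 + 4))*(-3) = (14*10)*(-3) = 140*(-3) = -420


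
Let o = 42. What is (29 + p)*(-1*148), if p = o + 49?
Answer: -17760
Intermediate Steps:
p = 91 (p = 42 + 49 = 91)
(29 + p)*(-1*148) = (29 + 91)*(-1*148) = 120*(-148) = -17760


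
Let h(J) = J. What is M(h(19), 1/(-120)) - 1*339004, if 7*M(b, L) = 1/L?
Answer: -2373148/7 ≈ -3.3902e+5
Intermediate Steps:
M(b, L) = 1/(7*L)
M(h(19), 1/(-120)) - 1*339004 = 1/(7*(1/(-120))) - 1*339004 = 1/(7*(-1/120)) - 339004 = (⅐)*(-120) - 339004 = -120/7 - 339004 = -2373148/7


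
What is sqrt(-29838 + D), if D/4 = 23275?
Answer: sqrt(63262) ≈ 251.52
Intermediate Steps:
D = 93100 (D = 4*23275 = 93100)
sqrt(-29838 + D) = sqrt(-29838 + 93100) = sqrt(63262)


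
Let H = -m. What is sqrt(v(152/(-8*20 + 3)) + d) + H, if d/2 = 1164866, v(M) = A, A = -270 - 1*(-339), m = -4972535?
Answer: 4972535 + sqrt(2329801) ≈ 4.9741e+6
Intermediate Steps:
A = 69 (A = -270 + 339 = 69)
v(M) = 69
d = 2329732 (d = 2*1164866 = 2329732)
H = 4972535 (H = -1*(-4972535) = 4972535)
sqrt(v(152/(-8*20 + 3)) + d) + H = sqrt(69 + 2329732) + 4972535 = sqrt(2329801) + 4972535 = 4972535 + sqrt(2329801)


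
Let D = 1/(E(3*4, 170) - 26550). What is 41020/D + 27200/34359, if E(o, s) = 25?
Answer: -37384498897300/34359 ≈ -1.0881e+9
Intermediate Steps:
D = -1/26525 (D = 1/(25 - 26550) = 1/(-26525) = -1/26525 ≈ -3.7700e-5)
41020/D + 27200/34359 = 41020/(-1/26525) + 27200/34359 = 41020*(-26525) + 27200*(1/34359) = -1088055500 + 27200/34359 = -37384498897300/34359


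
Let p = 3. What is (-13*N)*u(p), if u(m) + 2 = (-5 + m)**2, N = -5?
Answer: 130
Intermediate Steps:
u(m) = -2 + (-5 + m)**2
(-13*N)*u(p) = (-13*(-5))*(-2 + (-5 + 3)**2) = 65*(-2 + (-2)**2) = 65*(-2 + 4) = 65*2 = 130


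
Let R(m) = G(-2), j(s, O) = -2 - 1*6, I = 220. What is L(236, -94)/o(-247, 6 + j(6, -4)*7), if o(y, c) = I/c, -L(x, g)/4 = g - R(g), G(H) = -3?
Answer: -910/11 ≈ -82.727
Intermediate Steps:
j(s, O) = -8 (j(s, O) = -2 - 6 = -8)
R(m) = -3
L(x, g) = -12 - 4*g (L(x, g) = -4*(g - 1*(-3)) = -4*(g + 3) = -4*(3 + g) = -12 - 4*g)
o(y, c) = 220/c
L(236, -94)/o(-247, 6 + j(6, -4)*7) = (-12 - 4*(-94))/((220/(6 - 8*7))) = (-12 + 376)/((220/(6 - 56))) = 364/((220/(-50))) = 364/((220*(-1/50))) = 364/(-22/5) = 364*(-5/22) = -910/11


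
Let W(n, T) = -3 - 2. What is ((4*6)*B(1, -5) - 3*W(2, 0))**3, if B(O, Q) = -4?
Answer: -531441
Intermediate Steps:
W(n, T) = -5
((4*6)*B(1, -5) - 3*W(2, 0))**3 = ((4*6)*(-4) - 3*(-5))**3 = (24*(-4) - 1*(-15))**3 = (-96 + 15)**3 = (-81)**3 = -531441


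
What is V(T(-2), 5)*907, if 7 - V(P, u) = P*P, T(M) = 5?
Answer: -16326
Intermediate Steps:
V(P, u) = 7 - P**2 (V(P, u) = 7 - P*P = 7 - P**2)
V(T(-2), 5)*907 = (7 - 1*5**2)*907 = (7 - 1*25)*907 = (7 - 25)*907 = -18*907 = -16326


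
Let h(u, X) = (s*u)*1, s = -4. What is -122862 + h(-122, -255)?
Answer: -122374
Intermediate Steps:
h(u, X) = -4*u (h(u, X) = -4*u*1 = -4*u)
-122862 + h(-122, -255) = -122862 - 4*(-122) = -122862 + 488 = -122374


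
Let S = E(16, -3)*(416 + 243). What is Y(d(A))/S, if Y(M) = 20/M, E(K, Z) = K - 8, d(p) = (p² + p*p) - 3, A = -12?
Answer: 1/75126 ≈ 1.3311e-5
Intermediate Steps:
d(p) = -3 + 2*p² (d(p) = (p² + p²) - 3 = 2*p² - 3 = -3 + 2*p²)
E(K, Z) = -8 + K
S = 5272 (S = (-8 + 16)*(416 + 243) = 8*659 = 5272)
Y(d(A))/S = (20/(-3 + 2*(-12)²))/5272 = (20/(-3 + 2*144))*(1/5272) = (20/(-3 + 288))*(1/5272) = (20/285)*(1/5272) = (20*(1/285))*(1/5272) = (4/57)*(1/5272) = 1/75126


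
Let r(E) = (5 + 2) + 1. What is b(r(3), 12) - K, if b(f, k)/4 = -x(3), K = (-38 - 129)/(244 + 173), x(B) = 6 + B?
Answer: -14845/417 ≈ -35.599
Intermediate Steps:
K = -167/417 ≈ -0.40048
r(E) = 8 (r(E) = 7 + 1 = 8)
b(f, k) = -36 (b(f, k) = 4*(-(6 + 3)) = 4*(-1*9) = 4*(-9) = -36)
b(r(3), 12) - K = -36 - 1*(-167/417) = -36 + 167/417 = -14845/417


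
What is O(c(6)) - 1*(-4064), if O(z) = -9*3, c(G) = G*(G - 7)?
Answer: 4037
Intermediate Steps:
c(G) = G*(-7 + G)
O(z) = -27
O(c(6)) - 1*(-4064) = -27 - 1*(-4064) = -27 + 4064 = 4037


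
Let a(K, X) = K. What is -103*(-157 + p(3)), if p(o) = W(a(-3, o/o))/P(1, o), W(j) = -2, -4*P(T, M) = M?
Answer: 47689/3 ≈ 15896.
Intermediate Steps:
P(T, M) = -M/4
p(o) = 8/o (p(o) = -2*(-4/o) = -(-8)/o = 8/o)
-103*(-157 + p(3)) = -103*(-157 + 8/3) = -103*(-463/3) = 47689/3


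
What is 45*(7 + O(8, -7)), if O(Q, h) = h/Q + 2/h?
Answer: 14715/56 ≈ 262.77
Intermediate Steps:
O(Q, h) = 2/h + h/Q
45*(7 + O(8, -7)) = 45*(7 + (2/(-7) - 7/8)) = 45*(7 + (2*(-⅐) - 7*⅛)) = 45*(7 + (-2/7 - 7/8)) = 45*(7 - 65/56) = 45*(327/56) = 14715/56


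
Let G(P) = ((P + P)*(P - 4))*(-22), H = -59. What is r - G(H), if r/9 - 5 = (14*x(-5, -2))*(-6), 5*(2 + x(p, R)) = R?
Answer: 827037/5 ≈ 1.6541e+5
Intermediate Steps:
x(p, R) = -2 + R/5
G(P) = -44*P*(-4 + P) (G(P) = ((2*P)*(-4 + P))*(-22) = (2*P*(-4 + P))*(-22) = -44*P*(-4 + P))
r = 9297/5 (r = 45 + 9*((14*(-2 + (⅕)*(-2)))*(-6)) = 45 + 9*((14*(-2 - ⅖))*(-6)) = 45 + 9*((14*(-12/5))*(-6)) = 45 + 9*(-168/5*(-6)) = 45 + 9*(1008/5) = 45 + 9072/5 = 9297/5 ≈ 1859.4)
r - G(H) = 9297/5 - 44*(-59)*(4 - 1*(-59)) = 9297/5 - 44*(-59)*(4 + 59) = 9297/5 - 44*(-59)*63 = 9297/5 - 1*(-163548) = 9297/5 + 163548 = 827037/5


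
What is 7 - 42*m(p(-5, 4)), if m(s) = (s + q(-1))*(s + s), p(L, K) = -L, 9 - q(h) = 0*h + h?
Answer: -6293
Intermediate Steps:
q(h) = 9 - h (q(h) = 9 - (0*h + h) = 9 - (0 + h) = 9 - h)
m(s) = 2*s*(10 + s) (m(s) = (s + (9 - 1*(-1)))*(s + s) = (s + (9 + 1))*(2*s) = (s + 10)*(2*s) = (10 + s)*(2*s) = 2*s*(10 + s))
7 - 42*m(p(-5, 4)) = 7 - 84*(-1*(-5))*(10 - 1*(-5)) = 7 - 84*5*(10 + 5) = 7 - 84*5*15 = 7 - 42*150 = 7 - 6300 = -6293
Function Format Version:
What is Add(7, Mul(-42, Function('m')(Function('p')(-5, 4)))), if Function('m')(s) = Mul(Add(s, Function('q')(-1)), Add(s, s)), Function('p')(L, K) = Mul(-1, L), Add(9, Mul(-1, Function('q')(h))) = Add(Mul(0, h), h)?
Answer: -6293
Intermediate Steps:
Function('q')(h) = Add(9, Mul(-1, h)) (Function('q')(h) = Add(9, Mul(-1, Add(Mul(0, h), h))) = Add(9, Mul(-1, Add(0, h))) = Add(9, Mul(-1, h)))
Function('m')(s) = Mul(2, s, Add(10, s)) (Function('m')(s) = Mul(Add(s, Add(9, Mul(-1, -1))), Add(s, s)) = Mul(Add(s, Add(9, 1)), Mul(2, s)) = Mul(Add(s, 10), Mul(2, s)) = Mul(Add(10, s), Mul(2, s)) = Mul(2, s, Add(10, s)))
Add(7, Mul(-42, Function('m')(Function('p')(-5, 4)))) = Add(7, Mul(-42, Mul(2, Mul(-1, -5), Add(10, Mul(-1, -5))))) = Add(7, Mul(-42, Mul(2, 5, Add(10, 5)))) = Add(7, Mul(-42, Mul(2, 5, 15))) = Add(7, Mul(-42, 150)) = Add(7, -6300) = -6293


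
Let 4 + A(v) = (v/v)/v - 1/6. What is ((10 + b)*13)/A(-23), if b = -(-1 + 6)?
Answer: -8970/581 ≈ -15.439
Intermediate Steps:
b = -5 (b = -1*5 = -5)
A(v) = -25/6 + 1/v (A(v) = -4 + ((v/v)/v - 1/6) = -4 + (1/v - 1*⅙) = -4 + (1/v - ⅙) = -4 + (-⅙ + 1/v) = -25/6 + 1/v)
((10 + b)*13)/A(-23) = ((10 - 5)*13)/(-25/6 + 1/(-23)) = (5*13)/(-25/6 - 1/23) = 65/(-581/138) = 65*(-138/581) = -8970/581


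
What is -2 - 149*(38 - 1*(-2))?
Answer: -5962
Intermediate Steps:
-2 - 149*(38 - 1*(-2)) = -2 - 149*(38 + 2) = -2 - 149*40 = -2 - 5960 = -5962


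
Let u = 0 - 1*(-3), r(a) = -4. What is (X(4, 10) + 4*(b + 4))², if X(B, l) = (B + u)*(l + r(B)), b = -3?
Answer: 2116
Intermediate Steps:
u = 3 (u = 0 + 3 = 3)
X(B, l) = (-4 + l)*(3 + B) (X(B, l) = (B + 3)*(l - 4) = (3 + B)*(-4 + l) = (-4 + l)*(3 + B))
(X(4, 10) + 4*(b + 4))² = ((-12 - 4*4 + 3*10 + 4*10) + 4*(-3 + 4))² = ((-12 - 16 + 30 + 40) + 4*1)² = (42 + 4)² = 46² = 2116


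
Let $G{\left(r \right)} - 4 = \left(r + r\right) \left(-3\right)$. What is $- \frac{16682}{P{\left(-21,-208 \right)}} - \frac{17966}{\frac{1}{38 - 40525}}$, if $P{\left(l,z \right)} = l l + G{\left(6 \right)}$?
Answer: $\frac{297502265096}{409} \approx 7.2739 \cdot 10^{8}$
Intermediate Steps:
$G{\left(r \right)} = 4 - 6 r$ ($G{\left(r \right)} = 4 + \left(r + r\right) \left(-3\right) = 4 + 2 r \left(-3\right) = 4 - 6 r$)
$P{\left(l,z \right)} = -32 + l^{2}$ ($P{\left(l,z \right)} = l l + \left(4 - 36\right) = l^{2} + \left(4 - 36\right) = l^{2} - 32 = -32 + l^{2}$)
$- \frac{16682}{P{\left(-21,-208 \right)}} - \frac{17966}{\frac{1}{38 - 40525}} = - \frac{16682}{-32 + \left(-21\right)^{2}} - \frac{17966}{\frac{1}{38 - 40525}} = - \frac{16682}{-32 + 441} - \frac{17966}{\frac{1}{-40487}} = - \frac{16682}{409} - \frac{17966}{- \frac{1}{40487}} = \left(-16682\right) \frac{1}{409} - -727389442 = - \frac{16682}{409} + 727389442 = \frac{297502265096}{409}$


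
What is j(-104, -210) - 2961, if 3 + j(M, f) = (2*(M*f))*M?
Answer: -4545684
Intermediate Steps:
j(M, f) = -3 + 2*f*M² (j(M, f) = -3 + (2*(M*f))*M = -3 + (2*M*f)*M = -3 + 2*f*M²)
j(-104, -210) - 2961 = (-3 + 2*(-210)*(-104)²) - 2961 = (-3 + 2*(-210)*10816) - 2961 = (-3 - 4542720) - 2961 = -4542723 - 2961 = -4545684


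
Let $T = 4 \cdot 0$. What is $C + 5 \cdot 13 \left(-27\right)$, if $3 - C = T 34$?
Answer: $-1752$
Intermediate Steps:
$T = 0$
$C = 3$ ($C = 3 - 0 \cdot 34 = 3 - 0 = 3 + 0 = 3$)
$C + 5 \cdot 13 \left(-27\right) = 3 + 5 \cdot 13 \left(-27\right) = 3 + 65 \left(-27\right) = 3 - 1755 = -1752$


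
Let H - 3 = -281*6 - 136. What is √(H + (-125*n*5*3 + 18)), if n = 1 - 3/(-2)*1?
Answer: I*√25954/2 ≈ 80.551*I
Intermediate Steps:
n = 5/2 (n = 1 - 3*(-½)*1 = 1 + (3/2)*1 = 1 + 3/2 = 5/2 ≈ 2.5000)
H = -1819 (H = 3 + (-281*6 - 136) = 3 + (-1686 - 136) = 3 - 1822 = -1819)
√(H + (-125*n*5*3 + 18)) = √(-1819 + (-125*(5/2)*5*3 + 18)) = √(-1819 + (-3125*3/2 + 18)) = √(-1819 + (-125*75/2 + 18)) = √(-1819 + (-9375/2 + 18)) = √(-1819 - 9339/2) = √(-12977/2) = I*√25954/2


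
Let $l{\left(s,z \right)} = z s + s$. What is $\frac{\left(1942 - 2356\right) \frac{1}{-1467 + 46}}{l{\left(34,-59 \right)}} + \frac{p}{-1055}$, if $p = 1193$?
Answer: $- \frac{1671737843}{1478166830} \approx -1.131$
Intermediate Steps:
$l{\left(s,z \right)} = s + s z$ ($l{\left(s,z \right)} = s z + s = s + s z$)
$\frac{\left(1942 - 2356\right) \frac{1}{-1467 + 46}}{l{\left(34,-59 \right)}} + \frac{p}{-1055} = \frac{\left(1942 - 2356\right) \frac{1}{-1467 + 46}}{34 \left(1 - 59\right)} + \frac{1193}{-1055} = \frac{\left(-414\right) \frac{1}{-1421}}{34 \left(-58\right)} + 1193 \left(- \frac{1}{1055}\right) = \frac{\left(-414\right) \left(- \frac{1}{1421}\right)}{-1972} - \frac{1193}{1055} = \frac{414}{1421} \left(- \frac{1}{1972}\right) - \frac{1193}{1055} = - \frac{207}{1401106} - \frac{1193}{1055} = - \frac{1671737843}{1478166830}$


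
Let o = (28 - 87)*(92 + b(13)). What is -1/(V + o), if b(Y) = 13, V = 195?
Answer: 1/6000 ≈ 0.00016667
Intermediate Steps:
o = -6195 (o = (28 - 87)*(92 + 13) = -59*105 = -6195)
-1/(V + o) = -1/(195 - 6195) = -1/(-6000) = -1*(-1/6000) = 1/6000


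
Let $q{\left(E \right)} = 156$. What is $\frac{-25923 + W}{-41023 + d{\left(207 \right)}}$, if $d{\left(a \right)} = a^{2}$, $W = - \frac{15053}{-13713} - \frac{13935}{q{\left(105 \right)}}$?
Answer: $- \frac{18547983277}{1302076776} \approx -14.245$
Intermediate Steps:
$W = - \frac{62914129}{713076}$ ($W = - \frac{15053}{-13713} - \frac{13935}{156} = \left(-15053\right) \left(- \frac{1}{13713}\right) - \frac{4645}{52} = \frac{15053}{13713} - \frac{4645}{52} = - \frac{62914129}{713076} \approx -88.229$)
$\frac{-25923 + W}{-41023 + d{\left(207 \right)}} = \frac{-25923 - \frac{62914129}{713076}}{-41023 + 207^{2}} = - \frac{18547983277}{713076 \left(-41023 + 42849\right)} = - \frac{18547983277}{713076 \cdot 1826} = \left(- \frac{18547983277}{713076}\right) \frac{1}{1826} = - \frac{18547983277}{1302076776}$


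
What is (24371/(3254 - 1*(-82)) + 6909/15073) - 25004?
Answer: -1256898941605/50283528 ≈ -24996.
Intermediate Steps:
(24371/(3254 - 1*(-82)) + 6909/15073) - 25004 = (24371/(3254 + 82) + 6909*(1/15073)) - 25004 = (24371/3336 + 6909/15073) - 25004 = 390392507/50283528 - 25004 = -1256898941605/50283528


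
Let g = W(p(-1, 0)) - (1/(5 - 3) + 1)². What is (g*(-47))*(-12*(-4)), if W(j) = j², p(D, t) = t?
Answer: 5076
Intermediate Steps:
g = -9/4 (g = 0² - (1/(5 - 3) + 1)² = 0 - (1/2 + 1)² = 0 - (½ + 1)² = 0 - (3/2)² = 0 - 1*9/4 = 0 - 9/4 = -9/4 ≈ -2.2500)
(g*(-47))*(-12*(-4)) = (-9/4*(-47))*(-12*(-4)) = (423/4)*48 = 5076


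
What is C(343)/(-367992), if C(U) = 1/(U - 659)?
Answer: 1/116285472 ≈ 8.5995e-9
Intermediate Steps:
C(U) = 1/(-659 + U)
C(343)/(-367992) = 1/((-659 + 343)*(-367992)) = -1/367992/(-316) = -1/316*(-1/367992) = 1/116285472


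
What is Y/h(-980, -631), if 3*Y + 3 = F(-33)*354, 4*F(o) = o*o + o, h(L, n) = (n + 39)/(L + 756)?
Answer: 436114/37 ≈ 11787.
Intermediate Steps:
h(L, n) = (39 + n)/(756 + L)
F(o) = o/4 + o²/4 (F(o) = (o*o + o)/4 = (o² + o)/4 = (o + o²)/4 = o/4 + o²/4)
Y = 31151 (Y = -1 + (((¼)*(-33)*(1 - 33))*354)/3 = -1 + (((¼)*(-33)*(-32))*354)/3 = -1 + (264*354)/3 = -1 + (⅓)*93456 = -1 + 31152 = 31151)
Y/h(-980, -631) = 31151/(((39 - 631)/(756 - 980))) = 31151/((-592/(-224))) = 31151/((-1/224*(-592))) = 31151/(37/14) = 31151*(14/37) = 436114/37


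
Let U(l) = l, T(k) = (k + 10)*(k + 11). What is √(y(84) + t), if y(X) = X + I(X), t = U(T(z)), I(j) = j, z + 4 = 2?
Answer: 4*√15 ≈ 15.492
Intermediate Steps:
z = -2 (z = -4 + 2 = -2)
T(k) = (10 + k)*(11 + k)
t = 72 (t = 110 + (-2)² + 21*(-2) = 110 + 4 - 42 = 72)
y(X) = 2*X (y(X) = X + X = 2*X)
√(y(84) + t) = √(2*84 + 72) = √(168 + 72) = √240 = 4*√15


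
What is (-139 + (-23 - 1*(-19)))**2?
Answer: 20449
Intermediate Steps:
(-139 + (-23 - 1*(-19)))**2 = (-139 + (-23 + 19))**2 = (-139 - 4)**2 = (-143)**2 = 20449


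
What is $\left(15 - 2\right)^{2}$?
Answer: $169$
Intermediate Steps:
$\left(15 - 2\right)^{2} = 13^{2} = 169$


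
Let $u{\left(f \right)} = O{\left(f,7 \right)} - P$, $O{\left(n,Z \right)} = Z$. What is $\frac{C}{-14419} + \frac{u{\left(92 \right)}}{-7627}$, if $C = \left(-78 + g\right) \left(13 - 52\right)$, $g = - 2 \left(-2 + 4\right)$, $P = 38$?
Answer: $- \frac{23944157}{109973713} \approx -0.21773$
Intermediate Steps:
$g = -4$ ($g = \left(-2\right) 2 = -4$)
$u{\left(f \right)} = -31$ ($u{\left(f \right)} = 7 - 38 = -31$)
$C = 3198$ ($C = \left(-78 - 4\right) \left(13 - 52\right) = - 82 \left(13 - 52\right) = \left(-82\right) \left(-39\right) = 3198$)
$\frac{C}{-14419} + \frac{u{\left(92 \right)}}{-7627} = \frac{3198}{-14419} - \frac{31}{-7627} = 3198 \left(- \frac{1}{14419}\right) - - \frac{31}{7627} = - \frac{3198}{14419} + \frac{31}{7627} = - \frac{23944157}{109973713}$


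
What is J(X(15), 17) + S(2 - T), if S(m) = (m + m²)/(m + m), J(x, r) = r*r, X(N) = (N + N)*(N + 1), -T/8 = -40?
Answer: 261/2 ≈ 130.50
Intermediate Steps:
T = 320 (T = -8*(-40) = 320)
X(N) = 2*N*(1 + N) (X(N) = (2*N)*(1 + N) = 2*N*(1 + N))
J(x, r) = r²
S(m) = (m + m²)/(2*m) (S(m) = (m + m²)/((2*m)) = (m + m²)*(1/(2*m)) = (m + m²)/(2*m))
J(X(15), 17) + S(2 - T) = 17² + (½ + (2 - 1*320)/2) = 289 + (½ + (2 - 320)/2) = 289 + (½ + (½)*(-318)) = 289 + (½ - 159) = 289 - 317/2 = 261/2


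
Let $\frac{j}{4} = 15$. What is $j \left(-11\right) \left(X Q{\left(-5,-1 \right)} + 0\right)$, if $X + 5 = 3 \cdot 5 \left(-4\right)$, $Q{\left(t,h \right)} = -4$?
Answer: $-171600$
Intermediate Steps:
$j = 60$ ($j = 4 \cdot 15 = 60$)
$X = -65$ ($X = -5 + 3 \cdot 5 \left(-4\right) = -5 + 15 \left(-4\right) = -5 - 60 = -65$)
$j \left(-11\right) \left(X Q{\left(-5,-1 \right)} + 0\right) = 60 \left(-11\right) \left(\left(-65\right) \left(-4\right) + 0\right) = - 660 \left(260 + 0\right) = \left(-660\right) 260 = -171600$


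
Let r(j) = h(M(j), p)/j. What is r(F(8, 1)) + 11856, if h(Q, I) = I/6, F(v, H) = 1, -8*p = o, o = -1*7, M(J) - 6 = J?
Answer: 569095/48 ≈ 11856.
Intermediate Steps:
M(J) = 6 + J
o = -7
p = 7/8 (p = -⅛*(-7) = 7/8 ≈ 0.87500)
h(Q, I) = I/6 (h(Q, I) = I*(⅙) = I/6)
r(j) = 7/(48*j) (r(j) = ((⅙)*(7/8))/j = 7/(48*j))
r(F(8, 1)) + 11856 = (7/48)/1 + 11856 = (7/48)*1 + 11856 = 7/48 + 11856 = 569095/48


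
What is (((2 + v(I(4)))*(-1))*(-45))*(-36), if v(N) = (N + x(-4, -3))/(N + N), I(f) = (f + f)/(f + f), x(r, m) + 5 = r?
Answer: 3240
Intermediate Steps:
x(r, m) = -5 + r
I(f) = 1 (I(f) = (2*f)/((2*f)) = (2*f)*(1/(2*f)) = 1)
v(N) = (-9 + N)/(2*N) (v(N) = (N + (-5 - 4))/(N + N) = (N - 9)/((2*N)) = (-9 + N)*(1/(2*N)) = (-9 + N)/(2*N))
(((2 + v(I(4)))*(-1))*(-45))*(-36) = (((2 + (½)*(-9 + 1)/1)*(-1))*(-45))*(-36) = (((2 + (½)*1*(-8))*(-1))*(-45))*(-36) = (((2 - 4)*(-1))*(-45))*(-36) = (-2*(-1)*(-45))*(-36) = (2*(-45))*(-36) = -90*(-36) = 3240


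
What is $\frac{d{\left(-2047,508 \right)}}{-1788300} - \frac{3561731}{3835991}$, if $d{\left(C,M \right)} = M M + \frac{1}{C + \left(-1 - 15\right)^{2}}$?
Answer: $- \frac{13180640135308693}{12286085745192300} \approx -1.0728$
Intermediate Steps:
$d{\left(C,M \right)} = M^{2} + \frac{1}{256 + C}$ ($d{\left(C,M \right)} = M^{2} + \frac{1}{C + \left(-16\right)^{2}} = M^{2} + \frac{1}{C + 256} = M^{2} + \frac{1}{256 + C}$)
$\frac{d{\left(-2047,508 \right)}}{-1788300} - \frac{3561731}{3835991} = \frac{\frac{1}{256 - 2047} \left(1 + 256 \cdot 508^{2} - 2047 \cdot 508^{2}\right)}{-1788300} - \frac{3561731}{3835991} = \frac{1 + 256 \cdot 258064 - 528257008}{-1791} \left(- \frac{1}{1788300}\right) - \frac{3561731}{3835991} = - \frac{1 + 66064384 - 528257008}{1791} \left(- \frac{1}{1788300}\right) - \frac{3561731}{3835991} = \left(- \frac{1}{1791}\right) \left(-462192623\right) \left(- \frac{1}{1788300}\right) - \frac{3561731}{3835991} = \frac{462192623}{1791} \left(- \frac{1}{1788300}\right) - \frac{3561731}{3835991} = - \frac{462192623}{3202845300} - \frac{3561731}{3835991} = - \frac{13180640135308693}{12286085745192300}$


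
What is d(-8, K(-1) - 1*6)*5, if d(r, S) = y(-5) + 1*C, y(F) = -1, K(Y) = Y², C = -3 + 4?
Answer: 0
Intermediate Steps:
C = 1
d(r, S) = 0 (d(r, S) = -1 + 1*1 = -1 + 1 = 0)
d(-8, K(-1) - 1*6)*5 = 0*5 = 0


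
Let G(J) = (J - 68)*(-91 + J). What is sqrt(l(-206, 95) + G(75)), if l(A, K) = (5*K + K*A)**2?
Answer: sqrt(364618913) ≈ 19095.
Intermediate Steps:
l(A, K) = (5*K + A*K)**2
G(J) = (-91 + J)*(-68 + J) (G(J) = (-68 + J)*(-91 + J) = (-91 + J)*(-68 + J))
sqrt(l(-206, 95) + G(75)) = sqrt(95**2*(5 - 206)**2 + (6188 + 75**2 - 159*75)) = sqrt(9025*(-201)**2 + (6188 + 5625 - 11925)) = sqrt(9025*40401 - 112) = sqrt(364619025 - 112) = sqrt(364618913)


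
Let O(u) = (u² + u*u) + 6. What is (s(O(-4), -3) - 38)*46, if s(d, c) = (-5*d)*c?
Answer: 24472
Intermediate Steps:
O(u) = 6 + 2*u² (O(u) = (u² + u²) + 6 = 2*u² + 6 = 6 + 2*u²)
s(d, c) = -5*c*d
(s(O(-4), -3) - 38)*46 = (-5*(-3)*(6 + 2*(-4)²) - 38)*46 = (-5*(-3)*(6 + 2*16) - 38)*46 = (-5*(-3)*(6 + 32) - 38)*46 = (-5*(-3)*38 - 38)*46 = (570 - 38)*46 = 532*46 = 24472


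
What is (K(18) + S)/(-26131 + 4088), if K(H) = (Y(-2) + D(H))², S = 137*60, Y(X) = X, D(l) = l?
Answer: -8476/22043 ≈ -0.38452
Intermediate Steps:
S = 8220
K(H) = (-2 + H)²
(K(18) + S)/(-26131 + 4088) = ((-2 + 18)² + 8220)/(-26131 + 4088) = (16² + 8220)/(-22043) = (256 + 8220)*(-1/22043) = 8476*(-1/22043) = -8476/22043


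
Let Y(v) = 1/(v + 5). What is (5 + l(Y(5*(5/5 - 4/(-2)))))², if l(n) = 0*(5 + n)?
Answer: 25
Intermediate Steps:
Y(v) = 1/(5 + v)
l(n) = 0
(5 + l(Y(5*(5/5 - 4/(-2)))))² = (5 + 0)² = 5² = 25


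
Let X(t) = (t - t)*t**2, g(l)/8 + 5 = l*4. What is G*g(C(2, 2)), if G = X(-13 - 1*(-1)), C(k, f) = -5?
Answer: 0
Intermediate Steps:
g(l) = -40 + 32*l (g(l) = -40 + 8*(l*4) = -40 + 8*(4*l) = -40 + 32*l)
X(t) = 0 (X(t) = 0*t**2 = 0)
G = 0
G*g(C(2, 2)) = 0*(-40 + 32*(-5)) = 0*(-40 - 160) = 0*(-200) = 0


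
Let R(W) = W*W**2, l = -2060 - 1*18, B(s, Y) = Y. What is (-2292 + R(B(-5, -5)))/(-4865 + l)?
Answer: 2417/6943 ≈ 0.34812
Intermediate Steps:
l = -2078 (l = -2060 - 18 = -2078)
R(W) = W**3
(-2292 + R(B(-5, -5)))/(-4865 + l) = (-2292 + (-5)**3)/(-4865 - 2078) = (-2292 - 125)/(-6943) = -2417*(-1/6943) = 2417/6943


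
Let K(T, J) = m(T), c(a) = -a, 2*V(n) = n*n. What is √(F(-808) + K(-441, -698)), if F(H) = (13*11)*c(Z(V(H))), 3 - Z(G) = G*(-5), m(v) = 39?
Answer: 43*I*√126230 ≈ 15277.0*I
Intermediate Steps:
V(n) = n²/2 (V(n) = (n*n)/2 = n²/2)
Z(G) = 3 + 5*G (Z(G) = 3 - G*(-5) = 3 - (-5)*G = 3 + 5*G)
F(H) = -429 - 715*H²/2 (F(H) = (13*11)*(-(3 + 5*(H²/2))) = 143*(-(3 + 5*H²/2)) = 143*(-3 - 5*H²/2) = -429 - 715*H²/2)
K(T, J) = 39
√(F(-808) + K(-441, -698)) = √((-429 - 715/2*(-808)²) + 39) = √((-429 - 715/2*652864) + 39) = √((-429 - 233398880) + 39) = √(-233399309 + 39) = √(-233399270) = 43*I*√126230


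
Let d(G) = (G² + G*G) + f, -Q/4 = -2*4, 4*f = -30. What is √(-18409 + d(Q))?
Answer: I*√65474/2 ≈ 127.94*I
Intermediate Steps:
f = -15/2 (f = (¼)*(-30) = -15/2 ≈ -7.5000)
Q = 32 (Q = -(-8)*4 = -4*(-8) = 32)
d(G) = -15/2 + 2*G² (d(G) = (G² + G*G) - 15/2 = (G² + G²) - 15/2 = 2*G² - 15/2 = -15/2 + 2*G²)
√(-18409 + d(Q)) = √(-18409 + (-15/2 + 2*32²)) = √(-18409 + (-15/2 + 2*1024)) = √(-18409 + (-15/2 + 2048)) = √(-18409 + 4081/2) = √(-32737/2) = I*√65474/2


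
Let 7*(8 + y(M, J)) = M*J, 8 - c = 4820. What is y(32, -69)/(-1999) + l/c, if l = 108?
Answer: 781927/5611193 ≈ 0.13935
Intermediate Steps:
c = -4812 (c = 8 - 1*4820 = 8 - 4820 = -4812)
y(M, J) = -8 + J*M/7 (y(M, J) = -8 + (M*J)/7 = -8 + (J*M)/7 = -8 + J*M/7)
y(32, -69)/(-1999) + l/c = (-8 + (⅐)*(-69)*32)/(-1999) + 108/(-4812) = (-8 - 2208/7)*(-1/1999) + 108*(-1/4812) = -2264/7*(-1/1999) - 9/401 = 2264/13993 - 9/401 = 781927/5611193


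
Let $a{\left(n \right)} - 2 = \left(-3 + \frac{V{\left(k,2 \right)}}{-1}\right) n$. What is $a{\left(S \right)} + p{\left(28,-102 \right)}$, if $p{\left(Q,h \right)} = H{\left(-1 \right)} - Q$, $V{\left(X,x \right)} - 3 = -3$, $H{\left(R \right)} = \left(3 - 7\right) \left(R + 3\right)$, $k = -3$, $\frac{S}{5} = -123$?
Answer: $1811$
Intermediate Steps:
$S = -615$ ($S = 5 \left(-123\right) = -615$)
$H{\left(R \right)} = -12 - 4 R$ ($H{\left(R \right)} = - 4 \left(3 + R\right) = -12 - 4 R$)
$V{\left(X,x \right)} = 0$ ($V{\left(X,x \right)} = 3 - 3 = 0$)
$p{\left(Q,h \right)} = -8 - Q$ ($p{\left(Q,h \right)} = \left(-12 - -4\right) - Q = \left(-12 + 4\right) - Q = -8 - Q$)
$a{\left(n \right)} = 2 - 3 n$ ($a{\left(n \right)} = 2 + \left(-3 + \frac{0}{-1}\right) n = 2 + \left(-3 + 0 \left(-1\right)\right) n = 2 + \left(-3 + 0\right) n = 2 - 3 n$)
$a{\left(S \right)} + p{\left(28,-102 \right)} = \left(2 - -1845\right) - 36 = \left(2 + 1845\right) - 36 = 1847 - 36 = 1811$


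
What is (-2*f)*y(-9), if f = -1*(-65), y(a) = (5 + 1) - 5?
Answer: -130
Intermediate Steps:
y(a) = 1 (y(a) = 6 - 5 = 1)
f = 65
(-2*f)*y(-9) = -2*65*1 = -130*1 = -130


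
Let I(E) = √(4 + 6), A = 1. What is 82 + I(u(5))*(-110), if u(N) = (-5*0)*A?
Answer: 82 - 110*√10 ≈ -265.85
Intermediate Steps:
u(N) = 0 (u(N) = -5*0*1 = 0*1 = 0)
I(E) = √10
82 + I(u(5))*(-110) = 82 + √10*(-110) = 82 - 110*√10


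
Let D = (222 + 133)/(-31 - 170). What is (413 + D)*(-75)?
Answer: -2066450/67 ≈ -30843.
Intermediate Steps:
D = -355/201 (D = 355/(-201) = 355*(-1/201) = -355/201 ≈ -1.7662)
(413 + D)*(-75) = (413 - 355/201)*(-75) = (82658/201)*(-75) = -2066450/67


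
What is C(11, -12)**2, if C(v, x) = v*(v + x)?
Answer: 121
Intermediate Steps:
C(11, -12)**2 = (11*(11 - 12))**2 = (11*(-1))**2 = (-11)**2 = 121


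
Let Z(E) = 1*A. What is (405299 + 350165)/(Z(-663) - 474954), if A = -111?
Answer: -755464/475065 ≈ -1.5902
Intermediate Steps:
Z(E) = -111 (Z(E) = 1*(-111) = -111)
(405299 + 350165)/(Z(-663) - 474954) = (405299 + 350165)/(-111 - 474954) = 755464/(-475065) = 755464*(-1/475065) = -755464/475065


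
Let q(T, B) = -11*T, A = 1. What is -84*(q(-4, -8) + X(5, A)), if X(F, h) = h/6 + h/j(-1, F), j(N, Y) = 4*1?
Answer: -3731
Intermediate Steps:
j(N, Y) = 4
X(F, h) = 5*h/12 (X(F, h) = h/6 + h/4 = 5*h/12)
-84*(q(-4, -8) + X(5, A)) = -84*(-11*(-4) + (5/12)*1) = -84*(44 + 5/12) = -84*533/12 = -3731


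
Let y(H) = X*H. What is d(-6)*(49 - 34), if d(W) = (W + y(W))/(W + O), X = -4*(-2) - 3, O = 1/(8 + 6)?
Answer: 7560/83 ≈ 91.084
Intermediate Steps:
O = 1/14 ≈ 0.071429
X = 5 (X = 8 - 3 = 5)
y(H) = 5*H
d(W) = 6*W/(1/14 + W) (d(W) = (W + 5*W)/(W + 1/14) = (6*W)/(1/14 + W) = 6*W/(1/14 + W))
d(-6)*(49 - 34) = (84*(-6)/(1 + 14*(-6)))*(49 - 34) = (84*(-6)/(1 - 84))*15 = (84*(-6)/(-83))*15 = (84*(-6)*(-1/83))*15 = (504/83)*15 = 7560/83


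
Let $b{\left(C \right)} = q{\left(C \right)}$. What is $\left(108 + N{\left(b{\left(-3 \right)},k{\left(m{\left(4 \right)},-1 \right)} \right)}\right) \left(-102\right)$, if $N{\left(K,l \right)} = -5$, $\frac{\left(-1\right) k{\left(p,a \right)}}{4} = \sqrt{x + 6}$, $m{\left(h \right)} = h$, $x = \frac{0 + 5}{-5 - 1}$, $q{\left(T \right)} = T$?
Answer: $-10506$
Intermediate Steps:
$x = - \frac{5}{6}$ ($x = \frac{5}{-6} = 5 \left(- \frac{1}{6}\right) = - \frac{5}{6} \approx -0.83333$)
$b{\left(C \right)} = C$
$k{\left(p,a \right)} = - \frac{2 \sqrt{186}}{3}$ ($k{\left(p,a \right)} = - 4 \sqrt{- \frac{5}{6} + 6} = - 4 \sqrt{\frac{31}{6}} = - 4 \frac{\sqrt{186}}{6} = - \frac{2 \sqrt{186}}{3}$)
$\left(108 + N{\left(b{\left(-3 \right)},k{\left(m{\left(4 \right)},-1 \right)} \right)}\right) \left(-102\right) = \left(108 - 5\right) \left(-102\right) = 103 \left(-102\right) = -10506$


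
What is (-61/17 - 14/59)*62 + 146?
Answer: -91456/1003 ≈ -91.182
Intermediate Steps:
(-61/17 - 14/59)*62 + 146 = -3837/1003*62 + 146 = -237894/1003 + 146 = -91456/1003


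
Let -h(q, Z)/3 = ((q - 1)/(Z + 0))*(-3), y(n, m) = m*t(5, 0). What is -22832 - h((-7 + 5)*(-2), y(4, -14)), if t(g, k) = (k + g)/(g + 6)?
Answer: -1597943/70 ≈ -22828.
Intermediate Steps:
t(g, k) = (g + k)/(6 + g)
y(n, m) = 5*m/11 (y(n, m) = m*((5 + 0)/(6 + 5)) = m*(5/11) = 5*m/11)
h(q, Z) = 9*(-1 + q)/Z (h(q, Z) = -3*(q - 1)/(Z + 0)*(-3) = -3*(-1 + q)/Z*(-3) = -(-9)*(-1 + q)/Z = 9*(-1 + q)/Z)
-22832 - h((-7 + 5)*(-2), y(4, -14)) = -22832 - 9*(-1 + (-7 + 5)*(-2))/((5/11)*(-14)) = -22832 - 9*(-1 - 2*(-2))/(-70/11) = -22832 - 9*(-11)*(-1 + 4)/70 = -22832 - 9*(-11)*3/70 = -22832 - 1*(-297/70) = -22832 + 297/70 = -1597943/70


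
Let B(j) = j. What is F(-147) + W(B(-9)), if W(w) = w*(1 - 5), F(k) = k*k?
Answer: 21645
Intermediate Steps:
F(k) = k**2
W(w) = -4*w (W(w) = w*(-4) = -4*w)
F(-147) + W(B(-9)) = (-147)**2 - 4*(-9) = 21609 + 36 = 21645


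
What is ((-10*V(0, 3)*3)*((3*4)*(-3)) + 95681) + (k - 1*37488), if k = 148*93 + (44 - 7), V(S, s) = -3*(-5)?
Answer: 88194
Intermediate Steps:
V(S, s) = 15
k = 13801 (k = 13764 + 37 = 13801)
((-10*V(0, 3)*3)*((3*4)*(-3)) + 95681) + (k - 1*37488) = ((-10*15*3)*((3*4)*(-3)) + 95681) + (13801 - 1*37488) = ((-150*3)*(12*(-3)) + 95681) + (13801 - 37488) = (-450*(-36) + 95681) - 23687 = (16200 + 95681) - 23687 = 111881 - 23687 = 88194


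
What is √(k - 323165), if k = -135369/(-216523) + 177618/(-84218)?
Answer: I*√26864838890703271400532287/9117567007 ≈ 568.48*I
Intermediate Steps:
k = -13528937886/9117567007 (k = -135369*(-1/216523) + 177618*(-1/84218) = 135369/216523 - 88809/42109 = -13528937886/9117567007 ≈ -1.4838)
√(k - 323165) = √(-13528937886/9117567007 - 323165) = √(-2946492070755041/9117567007) = I*√26864838890703271400532287/9117567007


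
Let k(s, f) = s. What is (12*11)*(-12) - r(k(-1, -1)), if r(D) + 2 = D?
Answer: -1581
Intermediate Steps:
r(D) = -2 + D
(12*11)*(-12) - r(k(-1, -1)) = (12*11)*(-12) - (-2 - 1) = 132*(-12) - 1*(-3) = -1584 + 3 = -1581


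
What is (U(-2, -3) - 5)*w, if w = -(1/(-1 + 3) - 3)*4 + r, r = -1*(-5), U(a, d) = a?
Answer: -105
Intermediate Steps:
r = 5
w = 15 (w = -(1/(-1 + 3) - 3)*4 + 5 = -(1/2 - 3)*4 + 5 = -(½ - 3)*4 + 5 = -1*(-5/2)*4 + 5 = (5/2)*4 + 5 = 10 + 5 = 15)
(U(-2, -3) - 5)*w = (-2 - 5)*15 = -7*15 = -105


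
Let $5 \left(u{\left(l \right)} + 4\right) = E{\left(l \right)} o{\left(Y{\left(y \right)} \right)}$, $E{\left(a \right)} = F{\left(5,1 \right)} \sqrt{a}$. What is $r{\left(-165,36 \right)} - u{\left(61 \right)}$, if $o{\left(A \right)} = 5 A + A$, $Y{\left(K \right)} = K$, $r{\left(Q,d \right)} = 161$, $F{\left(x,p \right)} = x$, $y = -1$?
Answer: $165 + 6 \sqrt{61} \approx 211.86$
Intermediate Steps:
$E{\left(a \right)} = 5 \sqrt{a}$
$o{\left(A \right)} = 6 A$
$u{\left(l \right)} = -4 - 6 \sqrt{l}$ ($u{\left(l \right)} = -4 + \frac{5 \sqrt{l} 6 \left(-1\right)}{5} = -4 + \frac{5 \sqrt{l} \left(-6\right)}{5} = -4 + \frac{\left(-30\right) \sqrt{l}}{5} = -4 - 6 \sqrt{l}$)
$r{\left(-165,36 \right)} - u{\left(61 \right)} = 161 - \left(-4 - 6 \sqrt{61}\right) = 161 + \left(4 + 6 \sqrt{61}\right) = 165 + 6 \sqrt{61}$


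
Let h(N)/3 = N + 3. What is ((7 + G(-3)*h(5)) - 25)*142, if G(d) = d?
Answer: -12780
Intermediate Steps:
h(N) = 9 + 3*N (h(N) = 3*(N + 3) = 3*(3 + N) = 9 + 3*N)
((7 + G(-3)*h(5)) - 25)*142 = ((7 - 3*(9 + 3*5)) - 25)*142 = ((7 - 3*(9 + 15)) - 25)*142 = ((7 - 3*24) - 25)*142 = ((7 - 72) - 25)*142 = (-65 - 25)*142 = -90*142 = -12780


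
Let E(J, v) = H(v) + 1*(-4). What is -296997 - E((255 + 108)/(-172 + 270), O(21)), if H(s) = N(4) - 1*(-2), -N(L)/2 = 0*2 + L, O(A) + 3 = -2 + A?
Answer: -296987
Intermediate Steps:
O(A) = -5 + A (O(A) = -3 + (-2 + A) = -5 + A)
N(L) = -2*L (N(L) = -2*(0*2 + L) = -2*(0 + L) = -2*L)
H(s) = -6 (H(s) = -2*4 - 1*(-2) = -8 + 2 = -6)
E(J, v) = -10 (E(J, v) = -6 + 1*(-4) = -6 - 4 = -10)
-296997 - E((255 + 108)/(-172 + 270), O(21)) = -296997 - 1*(-10) = -296997 + 10 = -296987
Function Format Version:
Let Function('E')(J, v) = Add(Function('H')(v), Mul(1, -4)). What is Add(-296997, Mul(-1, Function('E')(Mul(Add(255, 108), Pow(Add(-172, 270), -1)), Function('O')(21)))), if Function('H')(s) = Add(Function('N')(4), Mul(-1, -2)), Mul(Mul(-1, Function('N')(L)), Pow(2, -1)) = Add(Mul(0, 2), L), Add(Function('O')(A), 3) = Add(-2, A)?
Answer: -296987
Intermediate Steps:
Function('O')(A) = Add(-5, A) (Function('O')(A) = Add(-3, Add(-2, A)) = Add(-5, A))
Function('N')(L) = Mul(-2, L) (Function('N')(L) = Mul(-2, Add(Mul(0, 2), L)) = Mul(-2, Add(0, L)) = Mul(-2, L))
Function('H')(s) = -6 (Function('H')(s) = Add(Mul(-2, 4), Mul(-1, -2)) = Add(-8, 2) = -6)
Function('E')(J, v) = -10 (Function('E')(J, v) = Add(-6, Mul(1, -4)) = Add(-6, -4) = -10)
Add(-296997, Mul(-1, Function('E')(Mul(Add(255, 108), Pow(Add(-172, 270), -1)), Function('O')(21)))) = Add(-296997, Mul(-1, -10)) = Add(-296997, 10) = -296987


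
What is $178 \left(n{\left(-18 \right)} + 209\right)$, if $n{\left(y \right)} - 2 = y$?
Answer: $34354$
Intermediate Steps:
$n{\left(y \right)} = 2 + y$
$178 \left(n{\left(-18 \right)} + 209\right) = 178 \left(\left(2 - 18\right) + 209\right) = 178 \left(-16 + 209\right) = 178 \cdot 193 = 34354$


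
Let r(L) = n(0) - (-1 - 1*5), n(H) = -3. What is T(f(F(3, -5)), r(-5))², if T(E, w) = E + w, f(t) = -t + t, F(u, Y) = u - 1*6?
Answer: 9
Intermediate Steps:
F(u, Y) = -6 + u (F(u, Y) = u - 6 = -6 + u)
f(t) = 0
r(L) = 3 (r(L) = -3 - (-1 - 1*5) = -3 - (-1 - 5) = -3 - 1*(-6) = -3 + 6 = 3)
T(f(F(3, -5)), r(-5))² = (0 + 3)² = 3² = 9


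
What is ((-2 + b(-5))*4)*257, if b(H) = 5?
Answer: 3084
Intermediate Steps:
((-2 + b(-5))*4)*257 = ((-2 + 5)*4)*257 = (3*4)*257 = 12*257 = 3084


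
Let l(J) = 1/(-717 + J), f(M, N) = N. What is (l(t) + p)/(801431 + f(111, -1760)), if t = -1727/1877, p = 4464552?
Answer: 6016144541995/1077585460656 ≈ 5.5830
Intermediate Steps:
t = -1727/1877 (t = -1727*1/1877 = -1727/1877 ≈ -0.92008)
(l(t) + p)/(801431 + f(111, -1760)) = (1/(-717 - 1727/1877) + 4464552)/(801431 - 1760) = (1/(-1347536/1877) + 4464552)/799671 = (-1877/1347536 + 4464552)*(1/799671) = (6016144541995/1347536)*(1/799671) = 6016144541995/1077585460656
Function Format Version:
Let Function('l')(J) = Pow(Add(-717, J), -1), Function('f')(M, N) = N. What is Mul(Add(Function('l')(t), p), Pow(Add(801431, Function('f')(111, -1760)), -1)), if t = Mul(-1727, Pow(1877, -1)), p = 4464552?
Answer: Rational(6016144541995, 1077585460656) ≈ 5.5830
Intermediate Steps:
t = Rational(-1727, 1877) (t = Mul(-1727, Rational(1, 1877)) = Rational(-1727, 1877) ≈ -0.92008)
Mul(Add(Function('l')(t), p), Pow(Add(801431, Function('f')(111, -1760)), -1)) = Mul(Add(Pow(Add(-717, Rational(-1727, 1877)), -1), 4464552), Pow(Add(801431, -1760), -1)) = Mul(Add(Pow(Rational(-1347536, 1877), -1), 4464552), Pow(799671, -1)) = Mul(Add(Rational(-1877, 1347536), 4464552), Rational(1, 799671)) = Mul(Rational(6016144541995, 1347536), Rational(1, 799671)) = Rational(6016144541995, 1077585460656)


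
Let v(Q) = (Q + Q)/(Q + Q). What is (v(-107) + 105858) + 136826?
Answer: 242685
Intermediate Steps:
v(Q) = 1 (v(Q) = (2*Q)/((2*Q)) = (2*Q)*(1/(2*Q)) = 1)
(v(-107) + 105858) + 136826 = (1 + 105858) + 136826 = 105859 + 136826 = 242685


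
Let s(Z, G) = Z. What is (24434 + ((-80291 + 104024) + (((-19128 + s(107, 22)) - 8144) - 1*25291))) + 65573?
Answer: 61284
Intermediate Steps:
(24434 + ((-80291 + 104024) + (((-19128 + s(107, 22)) - 8144) - 1*25291))) + 65573 = (24434 + ((-80291 + 104024) + (((-19128 + 107) - 8144) - 1*25291))) + 65573 = (24434 + (23733 + ((-19021 - 8144) - 25291))) + 65573 = (24434 + (23733 + (-27165 - 25291))) + 65573 = (24434 + (23733 - 52456)) + 65573 = (24434 - 28723) + 65573 = -4289 + 65573 = 61284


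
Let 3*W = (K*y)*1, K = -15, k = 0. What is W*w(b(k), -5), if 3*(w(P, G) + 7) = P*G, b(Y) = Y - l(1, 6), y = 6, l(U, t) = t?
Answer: -90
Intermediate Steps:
W = -30 (W = (-15*6*1)/3 = (-90*1)/3 = (1/3)*(-90) = -30)
b(Y) = -6 + Y (b(Y) = Y - 1*6 = Y - 6 = -6 + Y)
w(P, G) = -7 + G*P/3 (w(P, G) = -7 + (P*G)/3 = -7 + (G*P)/3 = -7 + G*P/3)
W*w(b(k), -5) = -30*(-7 + (1/3)*(-5)*(-6 + 0)) = -30*(-7 + (1/3)*(-5)*(-6)) = -30*(-7 + 10) = -30*3 = -90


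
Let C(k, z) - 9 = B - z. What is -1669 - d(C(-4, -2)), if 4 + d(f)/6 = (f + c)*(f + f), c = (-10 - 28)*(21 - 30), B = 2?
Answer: -57025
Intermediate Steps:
C(k, z) = 11 - z (C(k, z) = 9 + (2 - z) = 11 - z)
c = 342 (c = -38*(-9) = 342)
d(f) = -24 + 12*f*(342 + f) (d(f) = -24 + 6*((f + 342)*(f + f)) = -24 + 6*((342 + f)*(2*f)) = -24 + 6*(2*f*(342 + f)) = -24 + 12*f*(342 + f))
-1669 - d(C(-4, -2)) = -1669 - (-24 + 12*(11 - 1*(-2))² + 4104*(11 - 1*(-2))) = -1669 - (-24 + 12*(11 + 2)² + 4104*(11 + 2)) = -1669 - (-24 + 12*13² + 4104*13) = -1669 - (-24 + 12*169 + 53352) = -1669 - (-24 + 2028 + 53352) = -1669 - 1*55356 = -1669 - 55356 = -57025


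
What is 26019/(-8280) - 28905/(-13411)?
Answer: -12178601/12338120 ≈ -0.98707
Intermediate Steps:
26019/(-8280) - 28905/(-13411) = 26019*(-1/8280) - 28905*(-1/13411) = -2891/920 + 28905/13411 = -12178601/12338120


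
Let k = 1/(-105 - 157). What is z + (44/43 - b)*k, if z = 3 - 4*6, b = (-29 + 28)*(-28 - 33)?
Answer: -234007/11266 ≈ -20.771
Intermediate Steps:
b = 61 (b = -1*(-61) = 61)
k = -1/262 (k = 1/(-262) = -1/262 ≈ -0.0038168)
z = -21 (z = 3 - 24 = -21)
z + (44/43 - b)*k = -21 + (44/43 - 1*61)*(-1/262) = -21 + (44*(1/43) - 61)*(-1/262) = -21 + (44/43 - 61)*(-1/262) = -21 - 2579/43*(-1/262) = -21 + 2579/11266 = -234007/11266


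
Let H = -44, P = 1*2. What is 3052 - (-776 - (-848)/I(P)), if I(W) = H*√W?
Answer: 3828 + 106*√2/11 ≈ 3841.6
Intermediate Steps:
P = 2
I(W) = -44*√W
3052 - (-776 - (-848)/I(P)) = 3052 - (-776 - (-848)/((-44*√2))) = 3052 - (-776 - (-848)*(-√2/88)) = 3052 - (-776 - 106*√2/11) = 3052 + (776 + 106*√2/11) = 3828 + 106*√2/11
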